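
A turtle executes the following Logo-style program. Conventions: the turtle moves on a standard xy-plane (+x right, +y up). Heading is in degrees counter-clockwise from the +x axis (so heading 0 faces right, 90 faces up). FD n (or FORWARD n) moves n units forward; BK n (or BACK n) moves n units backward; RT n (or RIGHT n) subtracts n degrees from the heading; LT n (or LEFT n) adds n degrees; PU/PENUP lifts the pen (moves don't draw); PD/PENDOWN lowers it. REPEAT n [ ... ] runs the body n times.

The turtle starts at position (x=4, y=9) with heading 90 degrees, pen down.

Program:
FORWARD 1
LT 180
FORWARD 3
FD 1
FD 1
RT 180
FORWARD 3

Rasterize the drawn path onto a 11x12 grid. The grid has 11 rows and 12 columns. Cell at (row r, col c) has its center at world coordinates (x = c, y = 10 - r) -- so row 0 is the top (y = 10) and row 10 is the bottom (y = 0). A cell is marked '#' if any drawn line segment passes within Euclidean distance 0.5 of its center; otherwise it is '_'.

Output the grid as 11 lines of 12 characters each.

Segment 0: (4,9) -> (4,10)
Segment 1: (4,10) -> (4,7)
Segment 2: (4,7) -> (4,6)
Segment 3: (4,6) -> (4,5)
Segment 4: (4,5) -> (4,8)

Answer: ____#_______
____#_______
____#_______
____#_______
____#_______
____#_______
____________
____________
____________
____________
____________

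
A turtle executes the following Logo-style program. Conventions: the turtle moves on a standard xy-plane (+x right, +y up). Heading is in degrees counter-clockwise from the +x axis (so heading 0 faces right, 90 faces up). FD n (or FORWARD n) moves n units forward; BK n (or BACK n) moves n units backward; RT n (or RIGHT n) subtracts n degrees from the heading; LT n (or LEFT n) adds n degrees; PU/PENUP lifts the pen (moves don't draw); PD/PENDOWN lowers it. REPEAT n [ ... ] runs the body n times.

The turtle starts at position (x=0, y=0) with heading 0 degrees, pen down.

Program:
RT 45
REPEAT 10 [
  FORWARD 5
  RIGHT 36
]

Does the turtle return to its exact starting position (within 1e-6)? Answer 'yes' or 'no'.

Executing turtle program step by step:
Start: pos=(0,0), heading=0, pen down
RT 45: heading 0 -> 315
REPEAT 10 [
  -- iteration 1/10 --
  FD 5: (0,0) -> (3.536,-3.536) [heading=315, draw]
  RT 36: heading 315 -> 279
  -- iteration 2/10 --
  FD 5: (3.536,-3.536) -> (4.318,-8.474) [heading=279, draw]
  RT 36: heading 279 -> 243
  -- iteration 3/10 --
  FD 5: (4.318,-8.474) -> (2.048,-12.929) [heading=243, draw]
  RT 36: heading 243 -> 207
  -- iteration 4/10 --
  FD 5: (2.048,-12.929) -> (-2.407,-15.199) [heading=207, draw]
  RT 36: heading 207 -> 171
  -- iteration 5/10 --
  FD 5: (-2.407,-15.199) -> (-7.346,-14.417) [heading=171, draw]
  RT 36: heading 171 -> 135
  -- iteration 6/10 --
  FD 5: (-7.346,-14.417) -> (-10.881,-10.881) [heading=135, draw]
  RT 36: heading 135 -> 99
  -- iteration 7/10 --
  FD 5: (-10.881,-10.881) -> (-11.663,-5.943) [heading=99, draw]
  RT 36: heading 99 -> 63
  -- iteration 8/10 --
  FD 5: (-11.663,-5.943) -> (-9.393,-1.488) [heading=63, draw]
  RT 36: heading 63 -> 27
  -- iteration 9/10 --
  FD 5: (-9.393,-1.488) -> (-4.938,0.782) [heading=27, draw]
  RT 36: heading 27 -> 351
  -- iteration 10/10 --
  FD 5: (-4.938,0.782) -> (0,0) [heading=351, draw]
  RT 36: heading 351 -> 315
]
Final: pos=(0,0), heading=315, 10 segment(s) drawn

Start position: (0, 0)
Final position: (0, 0)
Distance = 0; < 1e-6 -> CLOSED

Answer: yes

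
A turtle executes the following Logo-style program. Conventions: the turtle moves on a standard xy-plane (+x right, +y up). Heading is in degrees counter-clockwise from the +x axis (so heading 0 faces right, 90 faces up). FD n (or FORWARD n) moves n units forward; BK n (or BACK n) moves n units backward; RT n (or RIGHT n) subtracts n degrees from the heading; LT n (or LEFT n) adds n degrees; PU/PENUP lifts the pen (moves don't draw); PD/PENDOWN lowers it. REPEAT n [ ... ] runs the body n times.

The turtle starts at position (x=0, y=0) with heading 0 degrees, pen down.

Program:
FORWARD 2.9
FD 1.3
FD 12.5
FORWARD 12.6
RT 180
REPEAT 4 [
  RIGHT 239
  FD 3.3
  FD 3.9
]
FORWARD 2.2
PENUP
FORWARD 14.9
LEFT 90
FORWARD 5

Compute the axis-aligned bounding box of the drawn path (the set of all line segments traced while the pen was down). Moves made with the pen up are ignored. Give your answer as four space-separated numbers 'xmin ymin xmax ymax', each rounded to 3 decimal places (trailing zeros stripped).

Executing turtle program step by step:
Start: pos=(0,0), heading=0, pen down
FD 2.9: (0,0) -> (2.9,0) [heading=0, draw]
FD 1.3: (2.9,0) -> (4.2,0) [heading=0, draw]
FD 12.5: (4.2,0) -> (16.7,0) [heading=0, draw]
FD 12.6: (16.7,0) -> (29.3,0) [heading=0, draw]
RT 180: heading 0 -> 180
REPEAT 4 [
  -- iteration 1/4 --
  RT 239: heading 180 -> 301
  FD 3.3: (29.3,0) -> (31,-2.829) [heading=301, draw]
  FD 3.9: (31,-2.829) -> (33.008,-6.172) [heading=301, draw]
  -- iteration 2/4 --
  RT 239: heading 301 -> 62
  FD 3.3: (33.008,-6.172) -> (34.558,-3.258) [heading=62, draw]
  FD 3.9: (34.558,-3.258) -> (36.388,0.186) [heading=62, draw]
  -- iteration 3/4 --
  RT 239: heading 62 -> 183
  FD 3.3: (36.388,0.186) -> (33.093,0.013) [heading=183, draw]
  FD 3.9: (33.093,0.013) -> (29.198,-0.191) [heading=183, draw]
  -- iteration 4/4 --
  RT 239: heading 183 -> 304
  FD 3.3: (29.198,-0.191) -> (31.044,-2.927) [heading=304, draw]
  FD 3.9: (31.044,-2.927) -> (33.225,-6.16) [heading=304, draw]
]
FD 2.2: (33.225,-6.16) -> (34.455,-7.984) [heading=304, draw]
PU: pen up
FD 14.9: (34.455,-7.984) -> (42.787,-20.337) [heading=304, move]
LT 90: heading 304 -> 34
FD 5: (42.787,-20.337) -> (46.932,-17.541) [heading=34, move]
Final: pos=(46.932,-17.541), heading=34, 13 segment(s) drawn

Segment endpoints: x in {0, 2.9, 4.2, 16.7, 29.198, 29.3, 31, 31.044, 33.008, 33.093, 33.225, 34.455, 34.558, 36.388}, y in {-7.984, -6.172, -6.16, -3.258, -2.927, -2.829, -0.191, 0, 0.013, 0.186}
xmin=0, ymin=-7.984, xmax=36.388, ymax=0.186

Answer: 0 -7.984 36.388 0.186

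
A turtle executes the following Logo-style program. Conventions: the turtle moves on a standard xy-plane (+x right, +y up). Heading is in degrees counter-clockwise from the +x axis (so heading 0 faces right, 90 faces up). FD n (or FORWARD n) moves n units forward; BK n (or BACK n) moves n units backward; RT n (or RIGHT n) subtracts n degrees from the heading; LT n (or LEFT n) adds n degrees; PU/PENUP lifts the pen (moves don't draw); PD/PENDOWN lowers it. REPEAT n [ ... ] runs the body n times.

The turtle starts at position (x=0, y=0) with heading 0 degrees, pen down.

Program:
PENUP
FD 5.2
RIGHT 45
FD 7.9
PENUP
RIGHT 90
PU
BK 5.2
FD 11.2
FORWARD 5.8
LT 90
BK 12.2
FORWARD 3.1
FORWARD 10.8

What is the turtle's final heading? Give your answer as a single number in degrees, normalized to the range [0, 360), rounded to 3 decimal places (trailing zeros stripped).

Answer: 315

Derivation:
Executing turtle program step by step:
Start: pos=(0,0), heading=0, pen down
PU: pen up
FD 5.2: (0,0) -> (5.2,0) [heading=0, move]
RT 45: heading 0 -> 315
FD 7.9: (5.2,0) -> (10.786,-5.586) [heading=315, move]
PU: pen up
RT 90: heading 315 -> 225
PU: pen up
BK 5.2: (10.786,-5.586) -> (14.463,-1.909) [heading=225, move]
FD 11.2: (14.463,-1.909) -> (6.544,-9.829) [heading=225, move]
FD 5.8: (6.544,-9.829) -> (2.442,-13.93) [heading=225, move]
LT 90: heading 225 -> 315
BK 12.2: (2.442,-13.93) -> (-6.184,-5.303) [heading=315, move]
FD 3.1: (-6.184,-5.303) -> (-3.992,-7.495) [heading=315, move]
FD 10.8: (-3.992,-7.495) -> (3.644,-15.132) [heading=315, move]
Final: pos=(3.644,-15.132), heading=315, 0 segment(s) drawn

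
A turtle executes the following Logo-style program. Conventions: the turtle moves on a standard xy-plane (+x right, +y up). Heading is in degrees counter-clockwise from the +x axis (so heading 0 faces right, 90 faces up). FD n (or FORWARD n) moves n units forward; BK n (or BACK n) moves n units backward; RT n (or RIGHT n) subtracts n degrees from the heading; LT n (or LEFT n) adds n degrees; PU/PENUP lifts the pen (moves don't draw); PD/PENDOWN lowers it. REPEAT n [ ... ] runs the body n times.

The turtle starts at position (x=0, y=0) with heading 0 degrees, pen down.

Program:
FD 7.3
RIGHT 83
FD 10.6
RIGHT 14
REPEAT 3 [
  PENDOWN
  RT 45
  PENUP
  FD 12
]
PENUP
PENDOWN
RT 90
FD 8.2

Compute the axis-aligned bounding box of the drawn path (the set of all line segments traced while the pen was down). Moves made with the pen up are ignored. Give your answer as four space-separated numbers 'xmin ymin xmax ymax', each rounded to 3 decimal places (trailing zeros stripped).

Answer: -20.163 -10.521 8.592 0

Derivation:
Executing turtle program step by step:
Start: pos=(0,0), heading=0, pen down
FD 7.3: (0,0) -> (7.3,0) [heading=0, draw]
RT 83: heading 0 -> 277
FD 10.6: (7.3,0) -> (8.592,-10.521) [heading=277, draw]
RT 14: heading 277 -> 263
REPEAT 3 [
  -- iteration 1/3 --
  PD: pen down
  RT 45: heading 263 -> 218
  PU: pen up
  FD 12: (8.592,-10.521) -> (-0.864,-17.909) [heading=218, move]
  -- iteration 2/3 --
  PD: pen down
  RT 45: heading 218 -> 173
  PU: pen up
  FD 12: (-0.864,-17.909) -> (-12.775,-16.446) [heading=173, move]
  -- iteration 3/3 --
  PD: pen down
  RT 45: heading 173 -> 128
  PU: pen up
  FD 12: (-12.775,-16.446) -> (-20.163,-6.99) [heading=128, move]
]
PU: pen up
PD: pen down
RT 90: heading 128 -> 38
FD 8.2: (-20.163,-6.99) -> (-13.701,-1.942) [heading=38, draw]
Final: pos=(-13.701,-1.942), heading=38, 3 segment(s) drawn

Segment endpoints: x in {-20.163, -13.701, 0, 7.3, 8.592}, y in {-10.521, -6.99, -1.942, 0}
xmin=-20.163, ymin=-10.521, xmax=8.592, ymax=0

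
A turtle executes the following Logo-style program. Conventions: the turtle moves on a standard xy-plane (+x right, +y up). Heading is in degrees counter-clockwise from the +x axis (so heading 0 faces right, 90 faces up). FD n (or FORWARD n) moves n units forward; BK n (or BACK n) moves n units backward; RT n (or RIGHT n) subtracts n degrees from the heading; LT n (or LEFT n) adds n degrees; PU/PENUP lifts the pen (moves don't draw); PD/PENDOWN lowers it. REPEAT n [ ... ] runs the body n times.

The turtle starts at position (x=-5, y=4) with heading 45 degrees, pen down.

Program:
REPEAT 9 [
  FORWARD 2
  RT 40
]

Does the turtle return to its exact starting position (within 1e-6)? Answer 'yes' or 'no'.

Answer: yes

Derivation:
Executing turtle program step by step:
Start: pos=(-5,4), heading=45, pen down
REPEAT 9 [
  -- iteration 1/9 --
  FD 2: (-5,4) -> (-3.586,5.414) [heading=45, draw]
  RT 40: heading 45 -> 5
  -- iteration 2/9 --
  FD 2: (-3.586,5.414) -> (-1.593,5.589) [heading=5, draw]
  RT 40: heading 5 -> 325
  -- iteration 3/9 --
  FD 2: (-1.593,5.589) -> (0.045,4.441) [heading=325, draw]
  RT 40: heading 325 -> 285
  -- iteration 4/9 --
  FD 2: (0.045,4.441) -> (0.563,2.51) [heading=285, draw]
  RT 40: heading 285 -> 245
  -- iteration 5/9 --
  FD 2: (0.563,2.51) -> (-0.283,0.697) [heading=245, draw]
  RT 40: heading 245 -> 205
  -- iteration 6/9 --
  FD 2: (-0.283,0.697) -> (-2.095,-0.148) [heading=205, draw]
  RT 40: heading 205 -> 165
  -- iteration 7/9 --
  FD 2: (-2.095,-0.148) -> (-4.027,0.369) [heading=165, draw]
  RT 40: heading 165 -> 125
  -- iteration 8/9 --
  FD 2: (-4.027,0.369) -> (-5.174,2.008) [heading=125, draw]
  RT 40: heading 125 -> 85
  -- iteration 9/9 --
  FD 2: (-5.174,2.008) -> (-5,4) [heading=85, draw]
  RT 40: heading 85 -> 45
]
Final: pos=(-5,4), heading=45, 9 segment(s) drawn

Start position: (-5, 4)
Final position: (-5, 4)
Distance = 0; < 1e-6 -> CLOSED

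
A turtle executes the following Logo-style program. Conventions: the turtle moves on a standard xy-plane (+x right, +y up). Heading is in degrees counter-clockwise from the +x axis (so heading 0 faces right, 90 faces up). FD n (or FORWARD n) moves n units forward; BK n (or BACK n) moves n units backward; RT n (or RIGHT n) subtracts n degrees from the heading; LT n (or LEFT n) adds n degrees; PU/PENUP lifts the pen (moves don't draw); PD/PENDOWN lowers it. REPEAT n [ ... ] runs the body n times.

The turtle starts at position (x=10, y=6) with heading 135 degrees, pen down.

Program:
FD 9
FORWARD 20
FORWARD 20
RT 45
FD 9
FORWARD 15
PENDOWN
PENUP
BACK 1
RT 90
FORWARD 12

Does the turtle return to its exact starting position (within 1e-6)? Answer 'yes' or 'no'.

Answer: no

Derivation:
Executing turtle program step by step:
Start: pos=(10,6), heading=135, pen down
FD 9: (10,6) -> (3.636,12.364) [heading=135, draw]
FD 20: (3.636,12.364) -> (-10.506,26.506) [heading=135, draw]
FD 20: (-10.506,26.506) -> (-24.648,40.648) [heading=135, draw]
RT 45: heading 135 -> 90
FD 9: (-24.648,40.648) -> (-24.648,49.648) [heading=90, draw]
FD 15: (-24.648,49.648) -> (-24.648,64.648) [heading=90, draw]
PD: pen down
PU: pen up
BK 1: (-24.648,64.648) -> (-24.648,63.648) [heading=90, move]
RT 90: heading 90 -> 0
FD 12: (-24.648,63.648) -> (-12.648,63.648) [heading=0, move]
Final: pos=(-12.648,63.648), heading=0, 5 segment(s) drawn

Start position: (10, 6)
Final position: (-12.648, 63.648)
Distance = 61.938; >= 1e-6 -> NOT closed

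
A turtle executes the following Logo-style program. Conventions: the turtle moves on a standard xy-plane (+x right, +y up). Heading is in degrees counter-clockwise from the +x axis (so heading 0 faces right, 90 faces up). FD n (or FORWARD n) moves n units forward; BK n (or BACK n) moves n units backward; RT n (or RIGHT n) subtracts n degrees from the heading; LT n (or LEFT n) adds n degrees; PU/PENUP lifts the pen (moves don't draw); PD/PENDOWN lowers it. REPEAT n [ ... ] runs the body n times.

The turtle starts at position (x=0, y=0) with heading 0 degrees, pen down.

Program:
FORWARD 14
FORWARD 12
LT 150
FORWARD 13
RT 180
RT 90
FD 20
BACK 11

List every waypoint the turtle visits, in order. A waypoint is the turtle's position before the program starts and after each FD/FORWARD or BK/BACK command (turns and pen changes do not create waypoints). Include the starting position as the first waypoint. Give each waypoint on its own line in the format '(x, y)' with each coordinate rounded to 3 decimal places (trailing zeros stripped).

Answer: (0, 0)
(14, 0)
(26, 0)
(14.742, 6.5)
(4.742, -10.821)
(10.242, -1.294)

Derivation:
Executing turtle program step by step:
Start: pos=(0,0), heading=0, pen down
FD 14: (0,0) -> (14,0) [heading=0, draw]
FD 12: (14,0) -> (26,0) [heading=0, draw]
LT 150: heading 0 -> 150
FD 13: (26,0) -> (14.742,6.5) [heading=150, draw]
RT 180: heading 150 -> 330
RT 90: heading 330 -> 240
FD 20: (14.742,6.5) -> (4.742,-10.821) [heading=240, draw]
BK 11: (4.742,-10.821) -> (10.242,-1.294) [heading=240, draw]
Final: pos=(10.242,-1.294), heading=240, 5 segment(s) drawn
Waypoints (6 total):
(0, 0)
(14, 0)
(26, 0)
(14.742, 6.5)
(4.742, -10.821)
(10.242, -1.294)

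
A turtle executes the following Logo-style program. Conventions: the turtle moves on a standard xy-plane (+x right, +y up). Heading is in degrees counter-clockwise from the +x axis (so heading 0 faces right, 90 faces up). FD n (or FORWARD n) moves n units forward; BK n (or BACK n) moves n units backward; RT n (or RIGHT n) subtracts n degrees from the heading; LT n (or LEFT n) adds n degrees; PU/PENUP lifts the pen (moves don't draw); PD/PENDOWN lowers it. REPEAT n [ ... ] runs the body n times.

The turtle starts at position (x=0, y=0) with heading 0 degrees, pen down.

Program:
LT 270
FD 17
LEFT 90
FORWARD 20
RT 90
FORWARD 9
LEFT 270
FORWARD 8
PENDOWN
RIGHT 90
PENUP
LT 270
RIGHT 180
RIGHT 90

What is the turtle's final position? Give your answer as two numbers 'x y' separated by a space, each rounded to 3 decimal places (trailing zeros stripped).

Executing turtle program step by step:
Start: pos=(0,0), heading=0, pen down
LT 270: heading 0 -> 270
FD 17: (0,0) -> (0,-17) [heading=270, draw]
LT 90: heading 270 -> 0
FD 20: (0,-17) -> (20,-17) [heading=0, draw]
RT 90: heading 0 -> 270
FD 9: (20,-17) -> (20,-26) [heading=270, draw]
LT 270: heading 270 -> 180
FD 8: (20,-26) -> (12,-26) [heading=180, draw]
PD: pen down
RT 90: heading 180 -> 90
PU: pen up
LT 270: heading 90 -> 0
RT 180: heading 0 -> 180
RT 90: heading 180 -> 90
Final: pos=(12,-26), heading=90, 4 segment(s) drawn

Answer: 12 -26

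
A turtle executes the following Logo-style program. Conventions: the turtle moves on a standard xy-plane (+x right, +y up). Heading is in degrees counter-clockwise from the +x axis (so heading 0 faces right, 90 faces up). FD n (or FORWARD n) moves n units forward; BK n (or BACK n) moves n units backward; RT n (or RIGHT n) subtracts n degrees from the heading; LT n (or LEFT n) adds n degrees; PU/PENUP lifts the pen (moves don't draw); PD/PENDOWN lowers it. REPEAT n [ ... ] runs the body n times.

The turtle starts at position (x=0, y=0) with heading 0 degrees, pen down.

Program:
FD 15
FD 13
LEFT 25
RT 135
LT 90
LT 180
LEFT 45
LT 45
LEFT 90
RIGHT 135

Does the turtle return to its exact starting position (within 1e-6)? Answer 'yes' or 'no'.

Answer: no

Derivation:
Executing turtle program step by step:
Start: pos=(0,0), heading=0, pen down
FD 15: (0,0) -> (15,0) [heading=0, draw]
FD 13: (15,0) -> (28,0) [heading=0, draw]
LT 25: heading 0 -> 25
RT 135: heading 25 -> 250
LT 90: heading 250 -> 340
LT 180: heading 340 -> 160
LT 45: heading 160 -> 205
LT 45: heading 205 -> 250
LT 90: heading 250 -> 340
RT 135: heading 340 -> 205
Final: pos=(28,0), heading=205, 2 segment(s) drawn

Start position: (0, 0)
Final position: (28, 0)
Distance = 28; >= 1e-6 -> NOT closed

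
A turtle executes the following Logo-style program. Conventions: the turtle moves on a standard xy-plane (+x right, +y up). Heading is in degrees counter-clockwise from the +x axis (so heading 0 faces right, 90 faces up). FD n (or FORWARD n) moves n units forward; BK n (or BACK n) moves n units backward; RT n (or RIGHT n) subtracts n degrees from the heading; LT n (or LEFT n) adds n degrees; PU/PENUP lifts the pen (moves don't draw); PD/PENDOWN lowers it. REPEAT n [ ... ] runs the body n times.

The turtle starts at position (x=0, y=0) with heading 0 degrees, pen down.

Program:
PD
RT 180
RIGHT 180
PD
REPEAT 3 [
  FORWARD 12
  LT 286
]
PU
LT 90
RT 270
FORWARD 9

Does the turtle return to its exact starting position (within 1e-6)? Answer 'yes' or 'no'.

Answer: no

Derivation:
Executing turtle program step by step:
Start: pos=(0,0), heading=0, pen down
PD: pen down
RT 180: heading 0 -> 180
RT 180: heading 180 -> 0
PD: pen down
REPEAT 3 [
  -- iteration 1/3 --
  FD 12: (0,0) -> (12,0) [heading=0, draw]
  LT 286: heading 0 -> 286
  -- iteration 2/3 --
  FD 12: (12,0) -> (15.308,-11.535) [heading=286, draw]
  LT 286: heading 286 -> 212
  -- iteration 3/3 --
  FD 12: (15.308,-11.535) -> (5.131,-17.894) [heading=212, draw]
  LT 286: heading 212 -> 138
]
PU: pen up
LT 90: heading 138 -> 228
RT 270: heading 228 -> 318
FD 9: (5.131,-17.894) -> (11.819,-23.916) [heading=318, move]
Final: pos=(11.819,-23.916), heading=318, 3 segment(s) drawn

Start position: (0, 0)
Final position: (11.819, -23.916)
Distance = 26.678; >= 1e-6 -> NOT closed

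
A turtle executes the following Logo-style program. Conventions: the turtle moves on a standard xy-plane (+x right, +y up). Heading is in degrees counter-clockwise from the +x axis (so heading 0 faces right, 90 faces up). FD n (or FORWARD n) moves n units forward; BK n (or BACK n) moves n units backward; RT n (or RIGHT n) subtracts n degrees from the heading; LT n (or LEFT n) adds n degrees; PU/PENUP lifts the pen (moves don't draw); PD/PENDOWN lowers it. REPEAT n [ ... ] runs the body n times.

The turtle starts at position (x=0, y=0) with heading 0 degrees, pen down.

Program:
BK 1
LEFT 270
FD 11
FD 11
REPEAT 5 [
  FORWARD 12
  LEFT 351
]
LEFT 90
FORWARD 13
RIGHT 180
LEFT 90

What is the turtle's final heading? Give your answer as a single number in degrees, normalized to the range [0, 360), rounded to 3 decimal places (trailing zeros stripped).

Executing turtle program step by step:
Start: pos=(0,0), heading=0, pen down
BK 1: (0,0) -> (-1,0) [heading=0, draw]
LT 270: heading 0 -> 270
FD 11: (-1,0) -> (-1,-11) [heading=270, draw]
FD 11: (-1,-11) -> (-1,-22) [heading=270, draw]
REPEAT 5 [
  -- iteration 1/5 --
  FD 12: (-1,-22) -> (-1,-34) [heading=270, draw]
  LT 351: heading 270 -> 261
  -- iteration 2/5 --
  FD 12: (-1,-34) -> (-2.877,-45.852) [heading=261, draw]
  LT 351: heading 261 -> 252
  -- iteration 3/5 --
  FD 12: (-2.877,-45.852) -> (-6.585,-57.265) [heading=252, draw]
  LT 351: heading 252 -> 243
  -- iteration 4/5 --
  FD 12: (-6.585,-57.265) -> (-12.033,-67.957) [heading=243, draw]
  LT 351: heading 243 -> 234
  -- iteration 5/5 --
  FD 12: (-12.033,-67.957) -> (-19.087,-77.665) [heading=234, draw]
  LT 351: heading 234 -> 225
]
LT 90: heading 225 -> 315
FD 13: (-19.087,-77.665) -> (-9.894,-86.858) [heading=315, draw]
RT 180: heading 315 -> 135
LT 90: heading 135 -> 225
Final: pos=(-9.894,-86.858), heading=225, 9 segment(s) drawn

Answer: 225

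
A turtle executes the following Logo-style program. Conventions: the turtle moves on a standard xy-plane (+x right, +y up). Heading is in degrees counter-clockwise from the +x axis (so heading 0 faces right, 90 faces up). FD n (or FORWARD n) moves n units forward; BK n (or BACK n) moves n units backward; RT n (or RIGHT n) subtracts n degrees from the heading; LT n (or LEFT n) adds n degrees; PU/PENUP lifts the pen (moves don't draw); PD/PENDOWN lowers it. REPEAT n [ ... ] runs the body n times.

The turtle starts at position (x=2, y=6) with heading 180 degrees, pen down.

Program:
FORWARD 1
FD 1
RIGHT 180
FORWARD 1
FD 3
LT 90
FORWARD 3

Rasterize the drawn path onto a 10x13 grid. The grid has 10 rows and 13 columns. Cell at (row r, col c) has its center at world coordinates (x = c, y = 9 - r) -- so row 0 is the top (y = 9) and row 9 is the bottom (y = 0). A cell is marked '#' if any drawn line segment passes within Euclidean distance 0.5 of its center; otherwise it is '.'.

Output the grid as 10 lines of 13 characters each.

Segment 0: (2,6) -> (1,6)
Segment 1: (1,6) -> (0,6)
Segment 2: (0,6) -> (1,6)
Segment 3: (1,6) -> (4,6)
Segment 4: (4,6) -> (4,9)

Answer: ....#........
....#........
....#........
#####........
.............
.............
.............
.............
.............
.............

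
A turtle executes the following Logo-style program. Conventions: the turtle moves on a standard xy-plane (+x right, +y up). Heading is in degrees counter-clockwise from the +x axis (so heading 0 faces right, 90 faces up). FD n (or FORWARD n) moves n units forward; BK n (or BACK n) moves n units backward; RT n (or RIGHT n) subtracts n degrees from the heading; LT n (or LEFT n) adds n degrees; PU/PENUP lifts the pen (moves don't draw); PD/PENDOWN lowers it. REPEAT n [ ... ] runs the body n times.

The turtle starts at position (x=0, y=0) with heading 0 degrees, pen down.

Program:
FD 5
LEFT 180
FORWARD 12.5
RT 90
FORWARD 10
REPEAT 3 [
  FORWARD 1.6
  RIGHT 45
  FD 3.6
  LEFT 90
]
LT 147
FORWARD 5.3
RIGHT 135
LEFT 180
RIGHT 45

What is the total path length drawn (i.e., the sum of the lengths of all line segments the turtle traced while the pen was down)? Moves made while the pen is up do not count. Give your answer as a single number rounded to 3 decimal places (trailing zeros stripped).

Executing turtle program step by step:
Start: pos=(0,0), heading=0, pen down
FD 5: (0,0) -> (5,0) [heading=0, draw]
LT 180: heading 0 -> 180
FD 12.5: (5,0) -> (-7.5,0) [heading=180, draw]
RT 90: heading 180 -> 90
FD 10: (-7.5,0) -> (-7.5,10) [heading=90, draw]
REPEAT 3 [
  -- iteration 1/3 --
  FD 1.6: (-7.5,10) -> (-7.5,11.6) [heading=90, draw]
  RT 45: heading 90 -> 45
  FD 3.6: (-7.5,11.6) -> (-4.954,14.146) [heading=45, draw]
  LT 90: heading 45 -> 135
  -- iteration 2/3 --
  FD 1.6: (-4.954,14.146) -> (-6.086,15.277) [heading=135, draw]
  RT 45: heading 135 -> 90
  FD 3.6: (-6.086,15.277) -> (-6.086,18.877) [heading=90, draw]
  LT 90: heading 90 -> 180
  -- iteration 3/3 --
  FD 1.6: (-6.086,18.877) -> (-7.686,18.877) [heading=180, draw]
  RT 45: heading 180 -> 135
  FD 3.6: (-7.686,18.877) -> (-10.231,21.423) [heading=135, draw]
  LT 90: heading 135 -> 225
]
LT 147: heading 225 -> 12
FD 5.3: (-10.231,21.423) -> (-5.047,22.524) [heading=12, draw]
RT 135: heading 12 -> 237
LT 180: heading 237 -> 57
RT 45: heading 57 -> 12
Final: pos=(-5.047,22.524), heading=12, 10 segment(s) drawn

Segment lengths:
  seg 1: (0,0) -> (5,0), length = 5
  seg 2: (5,0) -> (-7.5,0), length = 12.5
  seg 3: (-7.5,0) -> (-7.5,10), length = 10
  seg 4: (-7.5,10) -> (-7.5,11.6), length = 1.6
  seg 5: (-7.5,11.6) -> (-4.954,14.146), length = 3.6
  seg 6: (-4.954,14.146) -> (-6.086,15.277), length = 1.6
  seg 7: (-6.086,15.277) -> (-6.086,18.877), length = 3.6
  seg 8: (-6.086,18.877) -> (-7.686,18.877), length = 1.6
  seg 9: (-7.686,18.877) -> (-10.231,21.423), length = 3.6
  seg 10: (-10.231,21.423) -> (-5.047,22.524), length = 5.3
Total = 48.4

Answer: 48.4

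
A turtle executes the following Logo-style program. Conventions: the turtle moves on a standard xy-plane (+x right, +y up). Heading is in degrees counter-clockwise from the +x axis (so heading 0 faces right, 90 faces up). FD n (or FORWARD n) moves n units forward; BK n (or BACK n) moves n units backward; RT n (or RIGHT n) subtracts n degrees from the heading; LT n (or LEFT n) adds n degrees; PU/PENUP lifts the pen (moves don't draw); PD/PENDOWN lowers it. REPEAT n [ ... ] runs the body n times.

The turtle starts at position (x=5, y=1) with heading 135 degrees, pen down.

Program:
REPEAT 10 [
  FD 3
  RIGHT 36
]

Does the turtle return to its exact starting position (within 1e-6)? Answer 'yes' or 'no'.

Answer: yes

Derivation:
Executing turtle program step by step:
Start: pos=(5,1), heading=135, pen down
REPEAT 10 [
  -- iteration 1/10 --
  FD 3: (5,1) -> (2.879,3.121) [heading=135, draw]
  RT 36: heading 135 -> 99
  -- iteration 2/10 --
  FD 3: (2.879,3.121) -> (2.409,6.084) [heading=99, draw]
  RT 36: heading 99 -> 63
  -- iteration 3/10 --
  FD 3: (2.409,6.084) -> (3.771,8.757) [heading=63, draw]
  RT 36: heading 63 -> 27
  -- iteration 4/10 --
  FD 3: (3.771,8.757) -> (6.444,10.119) [heading=27, draw]
  RT 36: heading 27 -> 351
  -- iteration 5/10 --
  FD 3: (6.444,10.119) -> (9.407,9.65) [heading=351, draw]
  RT 36: heading 351 -> 315
  -- iteration 6/10 --
  FD 3: (9.407,9.65) -> (11.529,7.529) [heading=315, draw]
  RT 36: heading 315 -> 279
  -- iteration 7/10 --
  FD 3: (11.529,7.529) -> (11.998,4.566) [heading=279, draw]
  RT 36: heading 279 -> 243
  -- iteration 8/10 --
  FD 3: (11.998,4.566) -> (10.636,1.893) [heading=243, draw]
  RT 36: heading 243 -> 207
  -- iteration 9/10 --
  FD 3: (10.636,1.893) -> (7.963,0.531) [heading=207, draw]
  RT 36: heading 207 -> 171
  -- iteration 10/10 --
  FD 3: (7.963,0.531) -> (5,1) [heading=171, draw]
  RT 36: heading 171 -> 135
]
Final: pos=(5,1), heading=135, 10 segment(s) drawn

Start position: (5, 1)
Final position: (5, 1)
Distance = 0; < 1e-6 -> CLOSED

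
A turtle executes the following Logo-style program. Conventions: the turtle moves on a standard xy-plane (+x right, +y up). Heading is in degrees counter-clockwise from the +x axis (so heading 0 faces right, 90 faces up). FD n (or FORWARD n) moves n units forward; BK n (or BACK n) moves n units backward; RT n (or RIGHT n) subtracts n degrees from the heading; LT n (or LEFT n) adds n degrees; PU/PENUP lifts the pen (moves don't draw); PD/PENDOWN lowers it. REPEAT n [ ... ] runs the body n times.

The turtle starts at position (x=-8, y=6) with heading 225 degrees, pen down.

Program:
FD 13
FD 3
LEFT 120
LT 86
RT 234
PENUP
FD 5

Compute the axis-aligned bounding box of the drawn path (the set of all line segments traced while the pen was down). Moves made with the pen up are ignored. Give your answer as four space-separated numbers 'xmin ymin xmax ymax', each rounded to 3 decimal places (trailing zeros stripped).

Answer: -19.314 -5.314 -8 6

Derivation:
Executing turtle program step by step:
Start: pos=(-8,6), heading=225, pen down
FD 13: (-8,6) -> (-17.192,-3.192) [heading=225, draw]
FD 3: (-17.192,-3.192) -> (-19.314,-5.314) [heading=225, draw]
LT 120: heading 225 -> 345
LT 86: heading 345 -> 71
RT 234: heading 71 -> 197
PU: pen up
FD 5: (-19.314,-5.314) -> (-24.095,-6.776) [heading=197, move]
Final: pos=(-24.095,-6.776), heading=197, 2 segment(s) drawn

Segment endpoints: x in {-19.314, -17.192, -8}, y in {-5.314, -3.192, 6}
xmin=-19.314, ymin=-5.314, xmax=-8, ymax=6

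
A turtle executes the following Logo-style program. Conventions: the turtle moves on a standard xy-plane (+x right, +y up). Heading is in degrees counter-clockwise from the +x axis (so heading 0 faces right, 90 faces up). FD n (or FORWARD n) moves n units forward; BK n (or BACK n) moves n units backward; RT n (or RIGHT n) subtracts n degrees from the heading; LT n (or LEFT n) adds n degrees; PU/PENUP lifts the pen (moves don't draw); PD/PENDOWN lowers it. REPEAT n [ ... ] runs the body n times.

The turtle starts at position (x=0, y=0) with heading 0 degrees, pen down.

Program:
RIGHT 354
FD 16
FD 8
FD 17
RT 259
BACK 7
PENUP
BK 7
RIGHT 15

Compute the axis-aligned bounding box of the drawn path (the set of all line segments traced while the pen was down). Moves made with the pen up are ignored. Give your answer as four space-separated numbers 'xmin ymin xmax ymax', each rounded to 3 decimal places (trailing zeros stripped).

Executing turtle program step by step:
Start: pos=(0,0), heading=0, pen down
RT 354: heading 0 -> 6
FD 16: (0,0) -> (15.912,1.672) [heading=6, draw]
FD 8: (15.912,1.672) -> (23.869,2.509) [heading=6, draw]
FD 17: (23.869,2.509) -> (40.775,4.286) [heading=6, draw]
RT 259: heading 6 -> 107
BK 7: (40.775,4.286) -> (42.822,-2.408) [heading=107, draw]
PU: pen up
BK 7: (42.822,-2.408) -> (44.869,-9.103) [heading=107, move]
RT 15: heading 107 -> 92
Final: pos=(44.869,-9.103), heading=92, 4 segment(s) drawn

Segment endpoints: x in {0, 15.912, 23.869, 40.775, 42.822}, y in {-2.408, 0, 1.672, 2.509, 4.286}
xmin=0, ymin=-2.408, xmax=42.822, ymax=4.286

Answer: 0 -2.408 42.822 4.286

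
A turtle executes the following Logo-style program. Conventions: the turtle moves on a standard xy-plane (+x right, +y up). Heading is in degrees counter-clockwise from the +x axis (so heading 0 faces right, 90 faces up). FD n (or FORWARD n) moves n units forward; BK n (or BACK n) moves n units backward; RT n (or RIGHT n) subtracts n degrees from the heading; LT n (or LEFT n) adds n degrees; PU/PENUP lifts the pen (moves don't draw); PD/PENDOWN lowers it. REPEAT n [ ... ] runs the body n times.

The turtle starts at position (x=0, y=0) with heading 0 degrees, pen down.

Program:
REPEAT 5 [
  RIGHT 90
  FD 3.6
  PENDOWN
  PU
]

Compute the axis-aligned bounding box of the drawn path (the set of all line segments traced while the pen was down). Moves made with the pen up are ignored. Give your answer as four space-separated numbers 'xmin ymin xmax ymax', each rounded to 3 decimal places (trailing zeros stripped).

Answer: 0 -3.6 0 0

Derivation:
Executing turtle program step by step:
Start: pos=(0,0), heading=0, pen down
REPEAT 5 [
  -- iteration 1/5 --
  RT 90: heading 0 -> 270
  FD 3.6: (0,0) -> (0,-3.6) [heading=270, draw]
  PD: pen down
  PU: pen up
  -- iteration 2/5 --
  RT 90: heading 270 -> 180
  FD 3.6: (0,-3.6) -> (-3.6,-3.6) [heading=180, move]
  PD: pen down
  PU: pen up
  -- iteration 3/5 --
  RT 90: heading 180 -> 90
  FD 3.6: (-3.6,-3.6) -> (-3.6,0) [heading=90, move]
  PD: pen down
  PU: pen up
  -- iteration 4/5 --
  RT 90: heading 90 -> 0
  FD 3.6: (-3.6,0) -> (0,0) [heading=0, move]
  PD: pen down
  PU: pen up
  -- iteration 5/5 --
  RT 90: heading 0 -> 270
  FD 3.6: (0,0) -> (0,-3.6) [heading=270, move]
  PD: pen down
  PU: pen up
]
Final: pos=(0,-3.6), heading=270, 1 segment(s) drawn

Segment endpoints: x in {0, 0}, y in {-3.6, 0}
xmin=0, ymin=-3.6, xmax=0, ymax=0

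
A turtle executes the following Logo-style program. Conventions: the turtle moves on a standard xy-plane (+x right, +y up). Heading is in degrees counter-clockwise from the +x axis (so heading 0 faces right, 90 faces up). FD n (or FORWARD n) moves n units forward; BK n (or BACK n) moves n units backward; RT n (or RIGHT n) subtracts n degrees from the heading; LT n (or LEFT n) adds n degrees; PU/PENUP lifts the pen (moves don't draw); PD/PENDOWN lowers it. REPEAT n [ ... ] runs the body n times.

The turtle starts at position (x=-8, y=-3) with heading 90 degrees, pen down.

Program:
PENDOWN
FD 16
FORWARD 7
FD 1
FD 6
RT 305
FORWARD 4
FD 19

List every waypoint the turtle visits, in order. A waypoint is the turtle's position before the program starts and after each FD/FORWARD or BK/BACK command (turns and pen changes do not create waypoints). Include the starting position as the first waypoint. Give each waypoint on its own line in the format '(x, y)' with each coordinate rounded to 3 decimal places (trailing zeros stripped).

Executing turtle program step by step:
Start: pos=(-8,-3), heading=90, pen down
PD: pen down
FD 16: (-8,-3) -> (-8,13) [heading=90, draw]
FD 7: (-8,13) -> (-8,20) [heading=90, draw]
FD 1: (-8,20) -> (-8,21) [heading=90, draw]
FD 6: (-8,21) -> (-8,27) [heading=90, draw]
RT 305: heading 90 -> 145
FD 4: (-8,27) -> (-11.277,29.294) [heading=145, draw]
FD 19: (-11.277,29.294) -> (-26.84,40.192) [heading=145, draw]
Final: pos=(-26.84,40.192), heading=145, 6 segment(s) drawn
Waypoints (7 total):
(-8, -3)
(-8, 13)
(-8, 20)
(-8, 21)
(-8, 27)
(-11.277, 29.294)
(-26.84, 40.192)

Answer: (-8, -3)
(-8, 13)
(-8, 20)
(-8, 21)
(-8, 27)
(-11.277, 29.294)
(-26.84, 40.192)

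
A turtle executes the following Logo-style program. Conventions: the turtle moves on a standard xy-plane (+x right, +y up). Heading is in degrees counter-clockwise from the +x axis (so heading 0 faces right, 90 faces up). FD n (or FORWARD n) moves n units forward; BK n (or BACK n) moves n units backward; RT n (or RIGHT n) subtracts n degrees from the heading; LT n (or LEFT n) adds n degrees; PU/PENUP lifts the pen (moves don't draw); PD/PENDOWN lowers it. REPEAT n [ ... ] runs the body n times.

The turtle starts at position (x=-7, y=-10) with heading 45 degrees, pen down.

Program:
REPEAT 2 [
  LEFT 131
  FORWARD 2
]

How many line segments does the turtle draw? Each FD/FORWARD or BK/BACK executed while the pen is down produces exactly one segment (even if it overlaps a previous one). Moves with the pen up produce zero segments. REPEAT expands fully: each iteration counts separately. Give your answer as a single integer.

Executing turtle program step by step:
Start: pos=(-7,-10), heading=45, pen down
REPEAT 2 [
  -- iteration 1/2 --
  LT 131: heading 45 -> 176
  FD 2: (-7,-10) -> (-8.995,-9.86) [heading=176, draw]
  -- iteration 2/2 --
  LT 131: heading 176 -> 307
  FD 2: (-8.995,-9.86) -> (-7.791,-11.458) [heading=307, draw]
]
Final: pos=(-7.791,-11.458), heading=307, 2 segment(s) drawn
Segments drawn: 2

Answer: 2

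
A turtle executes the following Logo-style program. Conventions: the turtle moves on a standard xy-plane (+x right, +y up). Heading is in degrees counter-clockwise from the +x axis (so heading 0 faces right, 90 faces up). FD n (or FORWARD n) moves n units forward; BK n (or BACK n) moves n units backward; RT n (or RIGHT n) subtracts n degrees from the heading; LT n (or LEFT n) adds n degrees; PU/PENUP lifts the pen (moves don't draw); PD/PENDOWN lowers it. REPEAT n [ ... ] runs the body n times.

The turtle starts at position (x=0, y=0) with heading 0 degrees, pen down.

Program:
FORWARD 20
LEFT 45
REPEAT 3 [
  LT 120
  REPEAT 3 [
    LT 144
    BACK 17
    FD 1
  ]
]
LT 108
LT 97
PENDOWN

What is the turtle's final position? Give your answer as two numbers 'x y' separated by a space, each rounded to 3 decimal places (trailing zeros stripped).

Answer: 17.553 9.134

Derivation:
Executing turtle program step by step:
Start: pos=(0,0), heading=0, pen down
FD 20: (0,0) -> (20,0) [heading=0, draw]
LT 45: heading 0 -> 45
REPEAT 3 [
  -- iteration 1/3 --
  LT 120: heading 45 -> 165
  REPEAT 3 [
    -- iteration 1/3 --
    LT 144: heading 165 -> 309
    BK 17: (20,0) -> (9.302,13.211) [heading=309, draw]
    FD 1: (9.302,13.211) -> (9.931,12.434) [heading=309, draw]
    -- iteration 2/3 --
    LT 144: heading 309 -> 93
    BK 17: (9.931,12.434) -> (10.821,-4.542) [heading=93, draw]
    FD 1: (10.821,-4.542) -> (10.768,-3.544) [heading=93, draw]
    -- iteration 3/3 --
    LT 144: heading 93 -> 237
    BK 17: (10.768,-3.544) -> (20.027,10.714) [heading=237, draw]
    FD 1: (20.027,10.714) -> (19.482,9.875) [heading=237, draw]
  ]
  -- iteration 2/3 --
  LT 120: heading 237 -> 357
  REPEAT 3 [
    -- iteration 1/3 --
    LT 144: heading 357 -> 141
    BK 17: (19.482,9.875) -> (32.694,-0.823) [heading=141, draw]
    FD 1: (32.694,-0.823) -> (31.917,-0.194) [heading=141, draw]
    -- iteration 2/3 --
    LT 144: heading 141 -> 285
    BK 17: (31.917,-0.194) -> (27.517,16.227) [heading=285, draw]
    FD 1: (27.517,16.227) -> (27.776,15.261) [heading=285, draw]
    -- iteration 3/3 --
    LT 144: heading 285 -> 69
    BK 17: (27.776,15.261) -> (21.683,-0.61) [heading=69, draw]
    FD 1: (21.683,-0.61) -> (22.042,0.323) [heading=69, draw]
  ]
  -- iteration 3/3 --
  LT 120: heading 69 -> 189
  REPEAT 3 [
    -- iteration 1/3 --
    LT 144: heading 189 -> 333
    BK 17: (22.042,0.323) -> (6.895,8.041) [heading=333, draw]
    FD 1: (6.895,8.041) -> (7.786,7.587) [heading=333, draw]
    -- iteration 2/3 --
    LT 144: heading 333 -> 117
    BK 17: (7.786,7.587) -> (15.504,-7.56) [heading=117, draw]
    FD 1: (15.504,-7.56) -> (15.05,-6.669) [heading=117, draw]
    -- iteration 3/3 --
    LT 144: heading 117 -> 261
    BK 17: (15.05,-6.669) -> (17.709,10.122) [heading=261, draw]
    FD 1: (17.709,10.122) -> (17.553,9.134) [heading=261, draw]
  ]
]
LT 108: heading 261 -> 9
LT 97: heading 9 -> 106
PD: pen down
Final: pos=(17.553,9.134), heading=106, 19 segment(s) drawn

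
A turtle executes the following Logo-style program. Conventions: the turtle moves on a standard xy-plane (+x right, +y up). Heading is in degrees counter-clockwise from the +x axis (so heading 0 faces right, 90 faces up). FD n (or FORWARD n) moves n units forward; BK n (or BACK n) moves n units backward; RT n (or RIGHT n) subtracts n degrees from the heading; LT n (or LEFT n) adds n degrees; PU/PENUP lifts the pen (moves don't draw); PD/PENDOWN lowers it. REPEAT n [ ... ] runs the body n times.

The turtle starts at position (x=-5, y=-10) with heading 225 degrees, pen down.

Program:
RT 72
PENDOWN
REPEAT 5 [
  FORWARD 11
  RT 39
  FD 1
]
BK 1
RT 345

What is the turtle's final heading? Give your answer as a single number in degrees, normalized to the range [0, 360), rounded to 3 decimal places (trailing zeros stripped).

Answer: 333

Derivation:
Executing turtle program step by step:
Start: pos=(-5,-10), heading=225, pen down
RT 72: heading 225 -> 153
PD: pen down
REPEAT 5 [
  -- iteration 1/5 --
  FD 11: (-5,-10) -> (-14.801,-5.006) [heading=153, draw]
  RT 39: heading 153 -> 114
  FD 1: (-14.801,-5.006) -> (-15.208,-4.093) [heading=114, draw]
  -- iteration 2/5 --
  FD 11: (-15.208,-4.093) -> (-19.682,5.956) [heading=114, draw]
  RT 39: heading 114 -> 75
  FD 1: (-19.682,5.956) -> (-19.423,6.922) [heading=75, draw]
  -- iteration 3/5 --
  FD 11: (-19.423,6.922) -> (-16.576,17.548) [heading=75, draw]
  RT 39: heading 75 -> 36
  FD 1: (-16.576,17.548) -> (-15.767,18.135) [heading=36, draw]
  -- iteration 4/5 --
  FD 11: (-15.767,18.135) -> (-6.868,24.601) [heading=36, draw]
  RT 39: heading 36 -> 357
  FD 1: (-6.868,24.601) -> (-5.869,24.549) [heading=357, draw]
  -- iteration 5/5 --
  FD 11: (-5.869,24.549) -> (5.116,23.973) [heading=357, draw]
  RT 39: heading 357 -> 318
  FD 1: (5.116,23.973) -> (5.859,23.304) [heading=318, draw]
]
BK 1: (5.859,23.304) -> (5.116,23.973) [heading=318, draw]
RT 345: heading 318 -> 333
Final: pos=(5.116,23.973), heading=333, 11 segment(s) drawn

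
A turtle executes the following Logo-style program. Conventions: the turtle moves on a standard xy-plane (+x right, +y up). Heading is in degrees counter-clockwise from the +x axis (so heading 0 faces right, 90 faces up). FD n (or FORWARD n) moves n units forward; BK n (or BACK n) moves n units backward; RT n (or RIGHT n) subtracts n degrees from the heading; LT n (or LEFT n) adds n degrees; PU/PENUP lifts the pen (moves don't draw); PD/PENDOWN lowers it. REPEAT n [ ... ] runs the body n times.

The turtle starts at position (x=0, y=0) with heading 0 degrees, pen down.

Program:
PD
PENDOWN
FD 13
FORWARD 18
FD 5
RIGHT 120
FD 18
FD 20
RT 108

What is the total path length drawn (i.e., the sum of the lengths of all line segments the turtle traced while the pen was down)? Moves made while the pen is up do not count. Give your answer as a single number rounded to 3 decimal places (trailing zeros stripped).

Answer: 74

Derivation:
Executing turtle program step by step:
Start: pos=(0,0), heading=0, pen down
PD: pen down
PD: pen down
FD 13: (0,0) -> (13,0) [heading=0, draw]
FD 18: (13,0) -> (31,0) [heading=0, draw]
FD 5: (31,0) -> (36,0) [heading=0, draw]
RT 120: heading 0 -> 240
FD 18: (36,0) -> (27,-15.588) [heading=240, draw]
FD 20: (27,-15.588) -> (17,-32.909) [heading=240, draw]
RT 108: heading 240 -> 132
Final: pos=(17,-32.909), heading=132, 5 segment(s) drawn

Segment lengths:
  seg 1: (0,0) -> (13,0), length = 13
  seg 2: (13,0) -> (31,0), length = 18
  seg 3: (31,0) -> (36,0), length = 5
  seg 4: (36,0) -> (27,-15.588), length = 18
  seg 5: (27,-15.588) -> (17,-32.909), length = 20
Total = 74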